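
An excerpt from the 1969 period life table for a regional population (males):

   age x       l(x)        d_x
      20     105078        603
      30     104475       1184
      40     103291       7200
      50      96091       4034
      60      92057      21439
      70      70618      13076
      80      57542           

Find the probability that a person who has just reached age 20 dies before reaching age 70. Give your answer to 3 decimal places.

P(die before 70 | alive at 20) = 1 − l(70)/l(20) = 1 − 70618/105078 = (34460)/105078 = 0.327947.

0.328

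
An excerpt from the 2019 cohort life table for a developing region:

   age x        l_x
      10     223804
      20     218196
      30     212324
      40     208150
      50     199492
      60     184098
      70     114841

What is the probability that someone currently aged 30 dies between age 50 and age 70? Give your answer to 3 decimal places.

This is the probability of reaching 50 but not 70, conditional on being alive at 30: (l_50 − l_70) / l_30.
= (199492 − 114841) / 212324 = 84651 / 212324 = 0.398688.

0.399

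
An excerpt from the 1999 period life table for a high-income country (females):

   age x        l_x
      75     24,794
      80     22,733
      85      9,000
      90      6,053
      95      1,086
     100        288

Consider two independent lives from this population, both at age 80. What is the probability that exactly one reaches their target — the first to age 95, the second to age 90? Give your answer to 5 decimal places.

p₁ = l_95/l_80 = 1,086/22,733 = 0.047772; p₂ = l_90/l_80 = 6,053/22,733 = 0.266265.
P(exactly one) = p₁(1−p₂) + (1−p₁)p₂ = 0.035052 + 0.253545 = 0.288597.

0.28860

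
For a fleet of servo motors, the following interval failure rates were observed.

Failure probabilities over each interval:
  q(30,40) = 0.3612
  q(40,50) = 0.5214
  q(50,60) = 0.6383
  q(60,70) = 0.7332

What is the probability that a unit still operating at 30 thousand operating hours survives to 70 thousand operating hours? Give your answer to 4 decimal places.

Chaining the interval survival probabilities: (1 − 0.3612) × (1 − 0.5214) × (1 − 0.6383) × (1 − 0.7332).
= 0.6388 × 0.4786 × 0.3617 × 0.2668 = 0.029503.

0.0295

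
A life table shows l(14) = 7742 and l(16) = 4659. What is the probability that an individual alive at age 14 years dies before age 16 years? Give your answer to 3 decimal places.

0.398

P(die before 16 | alive at 14) = 1 − l(16)/l(14) = 1 − 4659/7742 = (3083)/7742 = 0.398218.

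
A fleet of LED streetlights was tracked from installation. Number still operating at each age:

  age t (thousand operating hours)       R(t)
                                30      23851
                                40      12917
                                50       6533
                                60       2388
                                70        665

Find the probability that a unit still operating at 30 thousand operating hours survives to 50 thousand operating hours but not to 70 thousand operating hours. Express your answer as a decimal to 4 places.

0.2460

This is the probability of reaching 50 but not 70, conditional on being operational at 30: (R(50) − R(70)) / R(30).
= (6533 − 665) / 23851 = 5868 / 23851 = 0.246027.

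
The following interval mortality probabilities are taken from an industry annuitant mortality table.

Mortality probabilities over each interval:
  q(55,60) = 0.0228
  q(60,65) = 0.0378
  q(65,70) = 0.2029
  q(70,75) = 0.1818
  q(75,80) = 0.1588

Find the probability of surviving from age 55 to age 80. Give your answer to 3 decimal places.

0.516

Chaining the interval survival probabilities: (1 − 0.0228) × (1 − 0.0378) × (1 − 0.2029) × (1 − 0.1818) × (1 − 0.1588).
= 0.9772 × 0.9622 × 0.7971 × 0.8182 × 0.8412 = 0.515846.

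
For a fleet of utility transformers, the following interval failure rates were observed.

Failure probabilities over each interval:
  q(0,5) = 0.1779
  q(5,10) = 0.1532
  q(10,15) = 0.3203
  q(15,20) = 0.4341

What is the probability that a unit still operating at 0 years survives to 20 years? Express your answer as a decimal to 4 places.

0.2678

P(survive 0→20) = (1 − 0.1779) × (1 − 0.1532) × (1 − 0.3203) × (1 − 0.4341).
= 0.8221 × 0.8468 × 0.6797 × 0.5659 = 0.267770.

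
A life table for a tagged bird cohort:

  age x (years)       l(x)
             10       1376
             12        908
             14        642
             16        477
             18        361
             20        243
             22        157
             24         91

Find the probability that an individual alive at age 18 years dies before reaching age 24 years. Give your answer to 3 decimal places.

0.748

P(die before 24 | alive at 18) = 1 − l(24)/l(18) = 1 − 91/361 = (270)/361 = 0.747922.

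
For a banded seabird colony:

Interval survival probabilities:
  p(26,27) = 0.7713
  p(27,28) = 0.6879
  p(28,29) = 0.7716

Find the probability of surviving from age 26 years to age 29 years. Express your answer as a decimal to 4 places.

P(survive 26→29) = 0.7713 × 0.6879 × 0.7716.
= 0.409393.

0.4094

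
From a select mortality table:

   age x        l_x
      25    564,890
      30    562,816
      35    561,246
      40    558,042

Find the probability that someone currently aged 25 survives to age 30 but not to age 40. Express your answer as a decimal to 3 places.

We want 5|10q25 = (l_30 − l_40)/l_25.
This is the probability of reaching 30 but not 40, conditional on being alive at 25: (l_30 − l_40) / l_25.
= (562,816 − 558,042) / 564,890 = 4,774 / 564,890 = 0.008451.

0.008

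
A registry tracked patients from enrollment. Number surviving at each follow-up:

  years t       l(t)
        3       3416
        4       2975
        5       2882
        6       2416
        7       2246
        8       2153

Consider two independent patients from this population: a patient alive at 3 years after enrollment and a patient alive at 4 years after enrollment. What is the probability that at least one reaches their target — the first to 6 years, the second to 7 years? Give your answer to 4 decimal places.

0.9283

p₁ = l(6)/l(3) = 2416/3416 = 0.707260; p₂ = l(7)/l(4) = 2246/2975 = 0.754958.
P(at least one) = 1 − (1−p₁)(1−p₂) = 1 − 0.292740 × 0.245042 = 0.928266.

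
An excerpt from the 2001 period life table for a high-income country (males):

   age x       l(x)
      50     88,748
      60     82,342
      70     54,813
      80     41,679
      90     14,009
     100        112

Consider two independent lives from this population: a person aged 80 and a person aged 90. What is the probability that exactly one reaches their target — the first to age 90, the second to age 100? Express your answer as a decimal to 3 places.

p₁ = l(90)/l(80) = 14,009/41,679 = 0.336117; p₂ = l(100)/l(90) = 112/14,009 = 0.007995.
P(exactly one) = p₁(1−p₂) + (1−p₁)p₂ = 0.333430 + 0.005308 = 0.338737.

0.339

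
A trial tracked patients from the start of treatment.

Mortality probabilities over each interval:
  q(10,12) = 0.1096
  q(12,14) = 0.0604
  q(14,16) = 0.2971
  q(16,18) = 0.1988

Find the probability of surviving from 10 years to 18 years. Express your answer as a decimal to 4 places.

The overall survival probability is (1 − 0.1096) × (1 − 0.0604) × (1 − 0.2971) × (1 − 0.1988).
= 0.8904 × 0.9396 × 0.7029 × 0.8012 = 0.471154.

0.4712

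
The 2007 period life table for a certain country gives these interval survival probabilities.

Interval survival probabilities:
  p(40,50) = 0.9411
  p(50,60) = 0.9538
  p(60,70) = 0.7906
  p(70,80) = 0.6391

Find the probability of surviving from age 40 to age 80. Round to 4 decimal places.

Chaining the interval survival probabilities: 0.9411 × 0.9538 × 0.7906 × 0.6391.
= 0.453543.

0.4535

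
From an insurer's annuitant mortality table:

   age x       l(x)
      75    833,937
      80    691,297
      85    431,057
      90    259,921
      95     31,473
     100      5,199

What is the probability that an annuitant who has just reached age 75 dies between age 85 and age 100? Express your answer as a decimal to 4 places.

This is the probability of reaching 85 but not 100, conditional on being alive at 75: (l(85) − l(100)) / l(75).
= (431,057 − 5,199) / 833,937 = 425,858 / 833,937 = 0.510660.

0.5107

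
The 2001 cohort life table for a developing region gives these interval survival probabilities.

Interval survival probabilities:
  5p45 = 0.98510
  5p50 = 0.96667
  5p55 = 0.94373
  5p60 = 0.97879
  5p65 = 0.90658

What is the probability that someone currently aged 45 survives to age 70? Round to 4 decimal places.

0.7974

25p45 = 0.98510 × 0.96667 × 0.94373 × 0.97879 × 0.90658.
= 0.797447.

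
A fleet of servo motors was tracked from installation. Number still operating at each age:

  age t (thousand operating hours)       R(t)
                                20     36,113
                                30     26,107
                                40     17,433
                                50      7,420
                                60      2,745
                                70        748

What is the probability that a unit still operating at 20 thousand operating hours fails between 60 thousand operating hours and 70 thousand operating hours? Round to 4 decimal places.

0.0553

This is the probability of reaching 60 but not 70, conditional on being operational at 20: (R(60) − R(70)) / R(20).
= (2,745 − 748) / 36,113 = 1,997 / 36,113 = 0.055299.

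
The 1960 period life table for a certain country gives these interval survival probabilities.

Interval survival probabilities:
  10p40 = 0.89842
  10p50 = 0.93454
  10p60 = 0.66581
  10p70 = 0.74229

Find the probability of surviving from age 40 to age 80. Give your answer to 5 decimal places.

The overall survival probability is 0.89842 × 0.93454 × 0.66581 × 0.74229.
= 0.414955.

0.41496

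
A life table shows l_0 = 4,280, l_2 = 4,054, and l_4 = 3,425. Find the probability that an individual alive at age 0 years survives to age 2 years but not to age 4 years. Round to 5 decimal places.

This is the probability of reaching 2 but not 4, conditional on being alive at 0: (l_2 − l_4) / l_0.
= (4,054 − 3,425) / 4,280 = 629 / 4,280 = 0.146963.

0.14696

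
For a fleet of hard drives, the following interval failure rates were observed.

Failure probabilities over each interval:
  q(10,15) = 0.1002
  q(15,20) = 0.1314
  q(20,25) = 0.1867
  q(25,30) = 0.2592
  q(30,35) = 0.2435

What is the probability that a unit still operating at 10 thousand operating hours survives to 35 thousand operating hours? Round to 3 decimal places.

0.356

Survival from 10 to 35 is the product of surviving each interval: (1 − 0.1002) × (1 − 0.1314) × (1 − 0.1867) × (1 − 0.2592) × (1 − 0.2435).
= 0.8998 × 0.8686 × 0.8133 × 0.7408 × 0.7565 = 0.356227.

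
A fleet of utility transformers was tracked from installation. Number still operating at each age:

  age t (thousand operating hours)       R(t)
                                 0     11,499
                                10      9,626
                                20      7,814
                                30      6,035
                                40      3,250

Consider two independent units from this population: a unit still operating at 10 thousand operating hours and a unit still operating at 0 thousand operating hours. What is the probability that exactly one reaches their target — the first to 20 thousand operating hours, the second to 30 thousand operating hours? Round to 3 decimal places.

0.485

p₁ = R(20)/R(10) = 7,814/9,626 = 0.811760; p₂ = R(30)/R(0) = 6,035/11,499 = 0.524828.
P(exactly one) = p₁(1−p₂) + (1−p₁)p₂ = 0.385726 + 0.098794 = 0.484519.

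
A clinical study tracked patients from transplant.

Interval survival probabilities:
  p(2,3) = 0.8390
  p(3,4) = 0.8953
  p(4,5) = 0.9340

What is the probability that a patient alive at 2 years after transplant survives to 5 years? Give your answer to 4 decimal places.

Survival from 2 to 5 is the product of surviving each interval: 0.8390 × 0.8953 × 0.9340.
= 0.701580.

0.7016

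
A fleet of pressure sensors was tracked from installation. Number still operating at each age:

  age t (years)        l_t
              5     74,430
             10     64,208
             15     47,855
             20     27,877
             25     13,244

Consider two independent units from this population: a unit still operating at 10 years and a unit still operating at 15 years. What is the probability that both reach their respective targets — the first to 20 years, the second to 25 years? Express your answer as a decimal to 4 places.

p₁ = l_20/l_10 = 27,877/64,208 = 0.434167; p₂ = l_25/l_15 = 13,244/47,855 = 0.276753.
P(both) = p₁ × p₂ = 0.434167 × 0.276753 = 0.120157.

0.1202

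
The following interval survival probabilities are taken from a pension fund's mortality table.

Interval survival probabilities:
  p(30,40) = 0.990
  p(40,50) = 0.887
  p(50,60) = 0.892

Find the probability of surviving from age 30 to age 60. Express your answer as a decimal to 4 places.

The overall survival probability is 0.990 × 0.887 × 0.892.
= 0.783292.

0.7833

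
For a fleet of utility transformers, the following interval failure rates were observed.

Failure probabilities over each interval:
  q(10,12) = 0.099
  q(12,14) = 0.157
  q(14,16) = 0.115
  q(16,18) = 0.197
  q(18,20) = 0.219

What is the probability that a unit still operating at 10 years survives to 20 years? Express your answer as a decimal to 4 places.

Survival from 10 to 20 is the product of surviving each interval: (1 − 0.099) × (1 − 0.157) × (1 − 0.115) × (1 − 0.197) × (1 − 0.219).
= 0.901 × 0.843 × 0.885 × 0.803 × 0.781 = 0.421563.

0.4216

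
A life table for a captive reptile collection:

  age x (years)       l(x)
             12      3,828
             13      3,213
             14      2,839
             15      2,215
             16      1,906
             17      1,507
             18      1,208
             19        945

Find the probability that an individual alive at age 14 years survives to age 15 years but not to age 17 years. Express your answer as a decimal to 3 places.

This is the probability of reaching 15 but not 17, conditional on being alive at 14: (l(15) − l(17)) / l(14).
= (2,215 − 1,507) / 2,839 = 708 / 2,839 = 0.249384.

0.249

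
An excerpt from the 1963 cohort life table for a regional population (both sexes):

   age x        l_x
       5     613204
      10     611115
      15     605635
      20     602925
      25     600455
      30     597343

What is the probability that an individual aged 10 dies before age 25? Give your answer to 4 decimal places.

P(die before 25 | alive at 10) = 1 − l_25/l_10 = 1 − 600455/611115 = (10660)/611115 = 0.017444.

0.0174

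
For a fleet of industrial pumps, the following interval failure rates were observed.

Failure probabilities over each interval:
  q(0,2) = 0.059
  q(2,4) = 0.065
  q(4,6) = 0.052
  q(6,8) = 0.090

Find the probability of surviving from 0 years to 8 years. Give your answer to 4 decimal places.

0.7590

Survival from 0 to 8 is the product of surviving each interval: (1 − 0.059) × (1 − 0.065) × (1 − 0.052) × (1 − 0.090).
= 0.941 × 0.935 × 0.948 × 0.910 = 0.759016.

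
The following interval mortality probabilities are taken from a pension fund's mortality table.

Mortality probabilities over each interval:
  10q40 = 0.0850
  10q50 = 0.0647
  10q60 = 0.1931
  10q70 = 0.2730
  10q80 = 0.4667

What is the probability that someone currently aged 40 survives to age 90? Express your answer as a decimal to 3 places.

0.268

Survival from 40 to 90 is the product of surviving each interval: (1 − 0.0850) × (1 − 0.0647) × (1 − 0.1931) × (1 − 0.2730) × (1 − 0.4667).
= 0.9150 × 0.9353 × 0.8069 × 0.7270 × 0.5333 = 0.267730.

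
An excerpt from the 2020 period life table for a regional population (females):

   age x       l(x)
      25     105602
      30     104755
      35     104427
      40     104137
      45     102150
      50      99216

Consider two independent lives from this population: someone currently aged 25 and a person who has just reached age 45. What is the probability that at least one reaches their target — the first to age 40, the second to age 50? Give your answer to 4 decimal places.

p₁ = l(40)/l(25) = 104137/105602 = 0.986127; p₂ = l(50)/l(45) = 99216/102150 = 0.971278.
P(at least one) = 1 − (1−p₁)(1−p₂) = 1 − 0.013873 × 0.028722 = 0.999602.

0.9996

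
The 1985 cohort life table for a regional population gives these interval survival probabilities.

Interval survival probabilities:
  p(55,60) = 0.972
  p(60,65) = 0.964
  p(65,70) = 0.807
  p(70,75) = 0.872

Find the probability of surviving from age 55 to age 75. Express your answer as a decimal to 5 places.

The overall survival probability is 0.972 × 0.964 × 0.807 × 0.872.
= 0.659376.

0.65938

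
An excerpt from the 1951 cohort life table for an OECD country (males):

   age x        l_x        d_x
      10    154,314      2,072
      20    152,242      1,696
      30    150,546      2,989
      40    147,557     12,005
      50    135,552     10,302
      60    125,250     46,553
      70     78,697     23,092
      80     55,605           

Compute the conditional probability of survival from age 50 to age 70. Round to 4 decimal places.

The conditional survival probability is l_70/l_50 = 78,697/135,552 = 0.580567.

0.5806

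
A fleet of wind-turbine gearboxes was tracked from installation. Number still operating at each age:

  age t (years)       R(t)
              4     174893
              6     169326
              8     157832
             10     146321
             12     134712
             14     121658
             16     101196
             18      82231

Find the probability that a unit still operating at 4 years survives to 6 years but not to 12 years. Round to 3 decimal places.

This is the probability of reaching 6 but not 12, conditional on being operational at 4: (R(6) − R(12)) / R(4).
= (169326 − 134712) / 174893 = 34614 / 174893 = 0.197915.

0.198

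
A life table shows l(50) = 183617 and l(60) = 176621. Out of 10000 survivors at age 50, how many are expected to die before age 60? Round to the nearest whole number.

The relevant probability is 1 − 176621/183617 = 0.038101.
Expected number = 10000 × 0.038101 = 381.

381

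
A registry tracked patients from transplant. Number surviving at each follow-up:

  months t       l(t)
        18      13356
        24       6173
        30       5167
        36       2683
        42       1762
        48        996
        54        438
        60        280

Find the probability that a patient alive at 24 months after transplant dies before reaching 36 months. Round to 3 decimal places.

0.565

P(die before 36 | alive at 24) = 1 − l(36)/l(24) = 1 − 2683/6173 = (3490)/6173 = 0.565365.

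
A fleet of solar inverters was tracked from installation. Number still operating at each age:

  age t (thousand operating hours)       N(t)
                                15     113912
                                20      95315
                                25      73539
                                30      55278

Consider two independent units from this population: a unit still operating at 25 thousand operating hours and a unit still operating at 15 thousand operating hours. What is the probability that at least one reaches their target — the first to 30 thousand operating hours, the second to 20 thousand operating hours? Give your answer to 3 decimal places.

0.959

p₁ = N(30)/N(25) = 55278/73539 = 0.751683; p₂ = N(20)/N(15) = 95315/113912 = 0.836742.
P(at least one) = 1 − (1−p₁)(1−p₂) = 1 − 0.248317 × 0.163258 = 0.959460.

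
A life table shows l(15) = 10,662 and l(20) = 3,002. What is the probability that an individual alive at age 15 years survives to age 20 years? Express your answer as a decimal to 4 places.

0.2816

The conditional survival probability is l(20)/l(15) = 3,002/10,662 = 0.281561.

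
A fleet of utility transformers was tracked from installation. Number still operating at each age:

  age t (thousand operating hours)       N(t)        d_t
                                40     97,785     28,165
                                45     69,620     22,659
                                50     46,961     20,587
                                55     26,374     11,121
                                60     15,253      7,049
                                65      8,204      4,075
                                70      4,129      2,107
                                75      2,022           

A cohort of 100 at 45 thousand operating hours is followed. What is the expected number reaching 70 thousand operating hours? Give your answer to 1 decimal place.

5.9

The relevant probability is 4,129/69,620 = 0.059308.
Expected number = 100 × 0.059308 = 5.9.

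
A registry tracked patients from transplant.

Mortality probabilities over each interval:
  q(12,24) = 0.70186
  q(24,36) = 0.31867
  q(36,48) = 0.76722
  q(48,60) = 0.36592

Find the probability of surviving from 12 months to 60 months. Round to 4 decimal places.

0.0300

Survival from 12 to 60 is the product of surviving each interval: (1 − 0.70186) × (1 − 0.31867) × (1 − 0.76722) × (1 − 0.36592).
= 0.29814 × 0.68133 × 0.23278 × 0.63408 = 0.029982.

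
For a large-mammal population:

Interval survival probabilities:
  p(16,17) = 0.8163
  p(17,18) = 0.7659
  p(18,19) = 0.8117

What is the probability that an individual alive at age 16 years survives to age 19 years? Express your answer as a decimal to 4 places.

The overall survival probability is 0.8163 × 0.7659 × 0.8117.
= 0.507478.

0.5075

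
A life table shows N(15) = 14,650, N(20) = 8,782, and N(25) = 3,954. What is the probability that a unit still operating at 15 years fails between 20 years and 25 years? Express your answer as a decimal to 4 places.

This is the probability of reaching 20 but not 25, conditional on being operational at 15: (N(20) − N(25)) / N(15).
= (8,782 − 3,954) / 14,650 = 4,828 / 14,650 = 0.329556.

0.3296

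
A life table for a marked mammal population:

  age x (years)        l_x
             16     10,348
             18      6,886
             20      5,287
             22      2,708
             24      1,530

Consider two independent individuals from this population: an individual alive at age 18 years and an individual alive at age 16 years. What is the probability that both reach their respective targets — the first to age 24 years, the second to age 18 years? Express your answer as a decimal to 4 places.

0.1479

p₁ = l_24/l_18 = 1,530/6,886 = 0.222190; p₂ = l_18/l_16 = 6,886/10,348 = 0.665443.
P(both) = p₁ × p₂ = 0.222190 × 0.665443 = 0.147855.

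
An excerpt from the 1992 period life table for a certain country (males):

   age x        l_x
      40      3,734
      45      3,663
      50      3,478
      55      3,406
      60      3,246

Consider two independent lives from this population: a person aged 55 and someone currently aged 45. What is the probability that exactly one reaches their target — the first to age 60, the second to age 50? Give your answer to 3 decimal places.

0.093

p₁ = l_60/l_55 = 3,246/3,406 = 0.953024; p₂ = l_50/l_45 = 3,478/3,663 = 0.949495.
P(exactly one) = p₁(1−p₂) + (1−p₁)p₂ = 0.048132 + 0.044603 = 0.092736.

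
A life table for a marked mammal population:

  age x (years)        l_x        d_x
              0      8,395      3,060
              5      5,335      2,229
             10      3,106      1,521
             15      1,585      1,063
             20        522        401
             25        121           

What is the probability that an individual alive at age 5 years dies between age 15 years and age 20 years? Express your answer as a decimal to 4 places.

This is the probability of reaching 15 but not 20, conditional on being alive at 5: (l_15 − l_20) / l_5.
= (1,585 − 522) / 5,335 = 1,063 / 5,335 = 0.199250.

0.1993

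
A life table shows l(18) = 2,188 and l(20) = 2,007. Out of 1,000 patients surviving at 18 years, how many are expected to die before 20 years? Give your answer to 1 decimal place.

The relevant probability is 1 − 2,007/2,188 = 0.082724.
Expected number = 1,000 × 0.082724 = 82.7.

82.7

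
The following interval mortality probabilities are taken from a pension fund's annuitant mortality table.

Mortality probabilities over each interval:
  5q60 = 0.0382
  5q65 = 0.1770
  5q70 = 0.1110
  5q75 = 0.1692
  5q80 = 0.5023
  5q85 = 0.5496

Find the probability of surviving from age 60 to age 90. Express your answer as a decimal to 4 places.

0.1311

30p60 = (1 − 0.0382) × (1 − 0.1770) × (1 − 0.1110) × (1 − 0.1692) × (1 − 0.5023) × (1 − 0.5496).
= 0.9618 × 0.8230 × 0.8890 × 0.8308 × 0.4977 × 0.4504 = 0.131054.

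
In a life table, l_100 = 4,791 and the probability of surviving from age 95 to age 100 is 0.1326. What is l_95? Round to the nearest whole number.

l_95 = l_100 / p = 4,791 / 0.1326 = 36131.

36131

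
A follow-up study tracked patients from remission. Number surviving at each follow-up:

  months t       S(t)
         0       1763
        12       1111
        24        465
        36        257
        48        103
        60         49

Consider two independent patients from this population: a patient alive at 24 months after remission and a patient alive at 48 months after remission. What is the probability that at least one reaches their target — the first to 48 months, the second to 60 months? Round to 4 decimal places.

0.5919

p₁ = S(48)/S(24) = 103/465 = 0.221505; p₂ = S(60)/S(48) = 49/103 = 0.475728.
P(at least one) = 1 − (1−p₁)(1−p₂) = 1 − 0.778495 × 0.524272 = 0.591857.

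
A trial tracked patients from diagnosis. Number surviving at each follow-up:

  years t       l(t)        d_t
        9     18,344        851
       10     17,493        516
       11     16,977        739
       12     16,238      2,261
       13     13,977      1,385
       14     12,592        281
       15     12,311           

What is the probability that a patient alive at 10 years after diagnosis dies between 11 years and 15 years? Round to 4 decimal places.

This is the probability of reaching 11 but not 15, conditional on being alive at 10: (l(11) − l(15)) / l(10).
= (16,977 − 12,311) / 17,493 = 4,666 / 17,493 = 0.266735.

0.2667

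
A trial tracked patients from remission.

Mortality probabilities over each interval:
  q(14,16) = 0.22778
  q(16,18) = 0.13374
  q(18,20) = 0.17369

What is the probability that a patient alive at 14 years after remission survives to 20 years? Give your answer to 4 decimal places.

P(survive 14→20) = (1 − 0.22778) × (1 − 0.13374) × (1 − 0.17369).
= 0.77222 × 0.86626 × 0.82631 = 0.552755.

0.5528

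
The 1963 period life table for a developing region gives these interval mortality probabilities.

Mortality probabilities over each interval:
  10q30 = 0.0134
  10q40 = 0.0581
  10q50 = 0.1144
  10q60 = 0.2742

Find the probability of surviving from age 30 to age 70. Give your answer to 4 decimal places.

0.5973

Survival from 30 to 70 is the product of surviving each interval: (1 − 0.0134) × (1 − 0.0581) × (1 − 0.1144) × (1 − 0.2742).
= 0.9866 × 0.9419 × 0.8856 × 0.7258 = 0.597311.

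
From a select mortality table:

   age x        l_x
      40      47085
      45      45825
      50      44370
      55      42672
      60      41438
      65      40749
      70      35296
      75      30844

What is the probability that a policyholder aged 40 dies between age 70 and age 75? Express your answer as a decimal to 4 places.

0.0946

We want 30|5q40 = (l_70 − l_75)/l_40.
This is the probability of reaching 70 but not 75, conditional on being alive at 40: (l_70 − l_75) / l_40.
= (35296 − 30844) / 47085 = 4452 / 47085 = 0.094552.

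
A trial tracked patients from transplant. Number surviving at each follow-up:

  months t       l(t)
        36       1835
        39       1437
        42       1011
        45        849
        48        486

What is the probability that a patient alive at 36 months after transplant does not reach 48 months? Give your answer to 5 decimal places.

0.73515

P(die before 48 | alive at 36) = 1 − l(48)/l(36) = 1 − 486/1835 = (1349)/1835 = 0.735150.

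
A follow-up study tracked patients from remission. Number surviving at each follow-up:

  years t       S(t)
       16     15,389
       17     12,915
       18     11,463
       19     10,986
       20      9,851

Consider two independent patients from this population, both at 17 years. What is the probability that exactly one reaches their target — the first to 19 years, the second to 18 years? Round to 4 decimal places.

p₁ = S(19)/S(17) = 10,986/12,915 = 0.850639; p₂ = S(18)/S(17) = 11,463/12,915 = 0.887573.
P(exactly one) = p₁(1−p₂) + (1−p₁)p₂ = 0.095635 + 0.132569 = 0.228204.

0.2282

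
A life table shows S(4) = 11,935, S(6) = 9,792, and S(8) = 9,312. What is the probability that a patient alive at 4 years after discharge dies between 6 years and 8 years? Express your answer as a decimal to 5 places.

This is the probability of reaching 6 but not 8, conditional on being alive at 4: (S(6) − S(8)) / S(4).
= (9,792 − 9,312) / 11,935 = 480 / 11,935 = 0.040218.

0.04022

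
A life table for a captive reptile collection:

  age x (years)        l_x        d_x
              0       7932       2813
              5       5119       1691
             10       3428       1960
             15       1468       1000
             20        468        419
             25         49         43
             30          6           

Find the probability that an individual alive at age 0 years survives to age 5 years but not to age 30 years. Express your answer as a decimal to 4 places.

0.6446

This is the probability of reaching 5 but not 30, conditional on being alive at 0: (l_5 − l_30) / l_0.
= (5119 − 6) / 7932 = 5113 / 7932 = 0.644604.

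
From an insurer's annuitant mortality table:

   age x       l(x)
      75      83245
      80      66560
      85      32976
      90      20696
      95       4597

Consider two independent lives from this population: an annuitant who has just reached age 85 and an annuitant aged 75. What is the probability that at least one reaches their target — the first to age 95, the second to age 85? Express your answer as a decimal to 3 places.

0.480

p₁ = l(95)/l(85) = 4597/32976 = 0.139404; p₂ = l(85)/l(75) = 32976/83245 = 0.396132.
P(at least one) = 1 − (1−p₁)(1−p₂) = 1 − 0.860596 × 0.603868 = 0.480314.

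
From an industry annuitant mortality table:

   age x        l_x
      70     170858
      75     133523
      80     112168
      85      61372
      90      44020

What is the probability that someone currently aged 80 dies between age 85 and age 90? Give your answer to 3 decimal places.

0.155

We want 5|5q80 = (l_85 − l_90)/l_80.
This is the probability of reaching 85 but not 90, conditional on being alive at 80: (l_85 − l_90) / l_80.
= (61372 − 44020) / 112168 = 17352 / 112168 = 0.154697.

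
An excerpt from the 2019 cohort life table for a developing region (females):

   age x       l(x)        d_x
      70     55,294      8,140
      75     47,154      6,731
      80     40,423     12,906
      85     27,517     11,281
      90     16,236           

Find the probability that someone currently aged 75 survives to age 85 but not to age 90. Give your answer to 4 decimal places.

0.2392

This is the probability of reaching 85 but not 90, conditional on being alive at 75: (l(85) − l(90)) / l(75).
= (27,517 − 16,236) / 47,154 = 11,281 / 47,154 = 0.239237.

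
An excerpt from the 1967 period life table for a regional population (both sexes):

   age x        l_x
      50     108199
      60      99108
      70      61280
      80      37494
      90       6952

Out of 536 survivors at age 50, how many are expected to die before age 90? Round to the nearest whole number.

The relevant probability is 1 − 6952/108199 = 0.935748.
Expected number = 536 × 0.935748 = 502.

502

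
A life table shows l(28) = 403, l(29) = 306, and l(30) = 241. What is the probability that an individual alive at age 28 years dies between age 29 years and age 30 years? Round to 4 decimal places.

0.1613

This is the probability of reaching 29 but not 30, conditional on being alive at 28: (l(29) − l(30)) / l(28).
= (306 − 241) / 403 = 65 / 403 = 0.161290.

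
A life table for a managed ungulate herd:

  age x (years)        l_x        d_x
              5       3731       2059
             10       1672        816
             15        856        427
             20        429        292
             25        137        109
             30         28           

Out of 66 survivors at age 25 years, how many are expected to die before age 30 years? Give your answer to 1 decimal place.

52.5

The relevant probability is 1 − 28/137 = 0.795620.
Expected number = 66 × 0.795620 = 52.5.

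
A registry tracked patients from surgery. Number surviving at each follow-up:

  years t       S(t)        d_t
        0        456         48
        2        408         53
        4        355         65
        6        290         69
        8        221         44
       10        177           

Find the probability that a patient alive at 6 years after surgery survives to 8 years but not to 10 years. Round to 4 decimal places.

This is the probability of reaching 8 but not 10, conditional on being alive at 6: (S(8) − S(10)) / S(6).
= (221 − 177) / 290 = 44 / 290 = 0.151724.

0.1517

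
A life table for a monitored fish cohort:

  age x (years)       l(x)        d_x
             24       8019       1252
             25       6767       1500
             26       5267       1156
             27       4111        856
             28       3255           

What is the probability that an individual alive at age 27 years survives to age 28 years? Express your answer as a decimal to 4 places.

0.7918

The conditional survival probability is l(28)/l(27) = 3255/4111 = 0.791778.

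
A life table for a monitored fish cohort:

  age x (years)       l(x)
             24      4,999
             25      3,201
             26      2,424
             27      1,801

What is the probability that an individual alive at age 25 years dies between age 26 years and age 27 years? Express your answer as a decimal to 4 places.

0.1946

This is the probability of reaching 26 but not 27, conditional on being alive at 25: (l(26) − l(27)) / l(25).
= (2,424 − 1,801) / 3,201 = 623 / 3,201 = 0.194627.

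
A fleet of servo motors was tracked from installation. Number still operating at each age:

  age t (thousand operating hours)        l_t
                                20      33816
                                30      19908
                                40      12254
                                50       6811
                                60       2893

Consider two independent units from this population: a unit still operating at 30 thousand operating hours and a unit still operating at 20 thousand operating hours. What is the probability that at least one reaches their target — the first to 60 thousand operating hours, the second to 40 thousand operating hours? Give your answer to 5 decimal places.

p₁ = l_60/l_30 = 2893/19908 = 0.145318; p₂ = l_40/l_20 = 12254/33816 = 0.362373.
P(at least one) = 1 − (1−p₁)(1−p₂) = 1 − 0.854682 × 0.637627 = 0.455032.

0.45503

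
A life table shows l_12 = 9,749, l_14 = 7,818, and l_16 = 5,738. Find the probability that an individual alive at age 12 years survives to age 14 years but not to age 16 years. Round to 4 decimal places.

This is the probability of reaching 14 but not 16, conditional on being alive at 12: (l_14 − l_16) / l_12.
= (7,818 − 5,738) / 9,749 = 2,080 / 9,749 = 0.213355.

0.2134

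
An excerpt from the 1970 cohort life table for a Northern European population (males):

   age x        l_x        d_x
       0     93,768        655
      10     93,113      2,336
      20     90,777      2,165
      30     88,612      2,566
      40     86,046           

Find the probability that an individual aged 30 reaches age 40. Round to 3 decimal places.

We want 10p30 = l_40/l_30.
The conditional survival probability is l_40/l_30 = 86,046/88,612 = 0.971042.

0.971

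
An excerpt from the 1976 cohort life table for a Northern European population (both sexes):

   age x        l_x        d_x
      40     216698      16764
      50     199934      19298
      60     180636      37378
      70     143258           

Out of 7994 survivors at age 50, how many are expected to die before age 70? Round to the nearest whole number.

2266

The relevant probability is 1 − 143258/199934 = 0.283474.
Expected number = 7994 × 0.283474 = 2266.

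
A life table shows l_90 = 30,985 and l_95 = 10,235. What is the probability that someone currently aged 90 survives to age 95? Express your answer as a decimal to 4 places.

We want 5p90 = l_95/l_90.
The conditional survival probability is l_95/l_90 = 10,235/30,985 = 0.330321.

0.3303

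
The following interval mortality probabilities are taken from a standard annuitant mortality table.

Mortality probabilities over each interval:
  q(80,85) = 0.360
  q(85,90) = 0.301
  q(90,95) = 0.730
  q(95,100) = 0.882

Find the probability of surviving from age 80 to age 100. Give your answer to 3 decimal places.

0.014

P(survive 80→100) = (1 − 0.360) × (1 − 0.301) × (1 − 0.730) × (1 − 0.882).
= 0.640 × 0.699 × 0.270 × 0.118 = 0.014253.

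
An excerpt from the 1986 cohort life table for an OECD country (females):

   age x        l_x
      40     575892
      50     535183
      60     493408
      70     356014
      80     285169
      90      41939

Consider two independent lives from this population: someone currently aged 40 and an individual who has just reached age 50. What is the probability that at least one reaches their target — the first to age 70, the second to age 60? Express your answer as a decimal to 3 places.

p₁ = l_70/l_40 = 356014/575892 = 0.618196; p₂ = l_60/l_50 = 493408/535183 = 0.921943.
P(at least one) = 1 − (1−p₁)(1−p₂) = 1 − 0.381804 × 0.078057 = 0.970198.

0.970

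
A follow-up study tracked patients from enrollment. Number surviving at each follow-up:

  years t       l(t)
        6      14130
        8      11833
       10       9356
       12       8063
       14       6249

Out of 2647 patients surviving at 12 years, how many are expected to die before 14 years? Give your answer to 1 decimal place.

The relevant probability is 1 − 6249/8063 = 0.224978.
Expected number = 2647 × 0.224978 = 595.5.

595.5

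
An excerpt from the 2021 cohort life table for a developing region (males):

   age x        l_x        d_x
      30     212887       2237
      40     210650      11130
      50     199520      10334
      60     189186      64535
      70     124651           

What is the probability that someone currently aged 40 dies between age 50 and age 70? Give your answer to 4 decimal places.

We want 10|20q40 = (l_50 − l_70)/l_40.
This is the probability of reaching 50 but not 70, conditional on being alive at 40: (l_50 − l_70) / l_40.
= (199520 − 124651) / 210650 = 74869 / 210650 = 0.355419.

0.3554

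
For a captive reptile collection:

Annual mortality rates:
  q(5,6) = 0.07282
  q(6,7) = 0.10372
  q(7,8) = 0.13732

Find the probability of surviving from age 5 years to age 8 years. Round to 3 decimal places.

Chaining the interval survival probabilities: (1 − 0.07282) × (1 − 0.10372) × (1 − 0.13732).
= 0.92718 × 0.89628 × 0.86268 = 0.716898.

0.717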